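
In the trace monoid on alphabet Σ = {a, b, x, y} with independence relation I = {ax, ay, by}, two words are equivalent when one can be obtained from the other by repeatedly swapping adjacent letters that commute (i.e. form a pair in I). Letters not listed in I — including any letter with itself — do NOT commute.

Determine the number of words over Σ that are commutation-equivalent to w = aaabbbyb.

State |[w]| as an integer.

piece 0:a — minimal
piece 1:a rests on {0:a}
piece 2:a rests on {1:a}
piece 3:b rests on {2:a}
piece 4:b rests on {3:b}
piece 5:b rests on {4:b}
piece 6:y — minimal
piece 7:b rests on {5:b}
minimal pieces: {0:a, 6:y}
ways to finish when only these pieces remain (= sum over removing one remaining piece with nothing left below it):
  1 left: {6}→1  {7}→1
  2 left: {5,7}→1  {6,7}→2
  3 left: {4,5,7}→1  {5,6,7}→3
  4 left: {3,4,5,7}→1  {4,5,6,7}→4
  5 left: {2,3,4,5,7}→1  {3,4,5,6,7}→5
  6 left: {1,2,3,4,5,7}→1  {2,3,4,5,6,7}→6
  placing 0:a first → 7 extensions
  placing 6:y first → 1 extensions
total linear extensions = 8

8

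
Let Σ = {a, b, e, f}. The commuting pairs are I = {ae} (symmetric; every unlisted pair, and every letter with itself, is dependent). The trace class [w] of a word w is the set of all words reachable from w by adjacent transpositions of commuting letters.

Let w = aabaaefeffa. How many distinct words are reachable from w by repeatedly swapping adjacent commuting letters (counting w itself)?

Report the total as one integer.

3

piece 0:a — minimal
piece 1:a rests on {0:a}
piece 2:b rests on {1:a}
piece 3:a rests on {2:b}
piece 4:a rests on {3:a}
piece 5:e rests on {2:b}
piece 6:f rests on {4:a, 5:e}
piece 7:e rests on {6:f}
piece 8:f rests on {7:e}
piece 9:f rests on {8:f}
piece 10:a rests on {9:f}
minimal pieces: {0:a}
ways to finish when only these pieces remain (= sum over removing one remaining piece with nothing left below it):
  1 left: {10}→1
  2 left: {9,10}→1
  3 left: {8,9,10}→1
  4 left: {7,8,9,10}→1
  5 left: {6,7,8,9,10}→1
  6 left: {4,6,7,8,9,10}→1  {5,6,7,8,9,10}→1
  7 left: {3,4,6,7,8,9,10}→1  {4,5,6,7,8,9,10}→2
  8 left: {3,4,5,6,7,8,9,10}→3
  9 left: {2,3,4,5,6,7,8,9,10}→3
  placing 0:a first → 3 extensions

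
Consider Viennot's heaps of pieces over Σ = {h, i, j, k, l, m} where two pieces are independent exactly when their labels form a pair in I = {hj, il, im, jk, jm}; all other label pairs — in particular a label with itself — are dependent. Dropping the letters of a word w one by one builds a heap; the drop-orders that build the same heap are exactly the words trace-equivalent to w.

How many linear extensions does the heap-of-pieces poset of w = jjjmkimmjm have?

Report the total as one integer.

0(j) covers ∅
1(j) covers 0:j
2(j) covers 1:j
3(m) covers ∅
4(k) covers 3:m
5(i) covers 2:j, 4:k
6(m) covers 4:k
7(m) covers 6:m
8(j) covers 5:i
9(m) covers 7:m
floor of heap: 0:j, 3:m
completions by unplaced set U, small U first (add the entries for U minus each lowest piece of U):
  |U|=1: {8}:1  {9}:1
  |U|=2: {5,8}:1  {7,9}:1  {8,9}:2
  |U|=3: {2,5,8}:1  {5,8,9}:3  {6,7,9}:1  {7,8,9}:3
  |U|=4: {1,2,5,8}:1  {2,5,8,9}:4  {5,7,8,9}:6  {6,7,8,9}:4
  |U|=5: {0,1,2,5,8}:1  {1,2,5,8,9}:5  {2,5,7,8,9}:10  {5,6,7,8,9}:10
  |U|=6: {0,1,2,5,8,9}:6  {1,2,5,7,8,9}:15  {2,5,6,7,8,9}:20  {4,5,6,7,8,9}:10
  |U|=7: {0,1,2,5,7,8,9}:21  {1,2,5,6,7,8,9}:35  {2,4,5,6,7,8,9}:30  {3,4,5,6,7,8,9}:10
  |U|=8: {0,1,2,5,6,7,8,9}:56  {1,2,4,5,6,7,8,9}:65  {2,3,4,5,6,7,8,9}:40
  start at 0(j): 105
  start at 3(m): 121
sum over floor = 226

226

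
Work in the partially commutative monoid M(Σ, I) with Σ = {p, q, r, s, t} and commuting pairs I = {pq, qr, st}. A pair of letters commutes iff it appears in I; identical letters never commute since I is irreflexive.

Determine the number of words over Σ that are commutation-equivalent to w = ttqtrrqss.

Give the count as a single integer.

drop 0:t onto floor
drop 1:t onto {0:t}
drop 2:q onto {1:t}
drop 3:t onto {2:q}
drop 4:r onto {3:t}
drop 5:r onto {4:r}
drop 6:q onto {3:t}
drop 7:s onto {5:r, 6:q}
drop 8:s onto {7:s}
ground layer = {0:t}
drop-orders for the pieces not yet dropped (sum over which currently-grounded one goes next):
  1 to go: {8} 1
  2 to go: {7,8} 1
  3 to go: {5,7,8} 1  {6,7,8} 1
  4 to go: {4,5,7,8} 1  {5,6,7,8} 2
  5 to go: {4,5,6,7,8} 3
  6 to go: {3,4,5,6,7,8} 3
  7 to go: {2,3,4,5,6,7,8} 3
  if 0:t drops first: 3 orders

3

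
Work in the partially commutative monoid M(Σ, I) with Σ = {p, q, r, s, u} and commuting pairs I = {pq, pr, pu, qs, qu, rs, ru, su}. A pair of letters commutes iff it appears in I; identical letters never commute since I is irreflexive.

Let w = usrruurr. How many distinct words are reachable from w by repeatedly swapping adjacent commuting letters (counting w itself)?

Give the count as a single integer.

280

piece 0:u — minimal
piece 1:s — minimal
piece 2:r — minimal
piece 3:r rests on {2:r}
piece 4:u rests on {0:u}
piece 5:u rests on {4:u}
piece 6:r rests on {3:r}
piece 7:r rests on {6:r}
minimal pieces: {0:u, 1:s, 2:r}
ways to finish when only these pieces remain (= sum over removing one remaining piece with nothing left below it):
  1 left: {1}→1  {5}→1  {7}→1
  2 left: {1,5}→2  {1,7}→2  {4,5}→1  {5,7}→2  {6,7}→1
  3 left: {0,4,5}→1  {1,4,5}→3  {1,5,7}→6  {1,6,7}→3  {3,6,7}→1  {4,5,7}→3  {5,6,7}→3
  4 left: {0,1,4,5}→4  {0,4,5,7}→4  {1,3,6,7}→4  {1,4,5,7}→12  {1,5,6,7}→12  {2,3,6,7}→1  {3,5,6,7}→4  {4,5,6,7}→6
  5 left: {0,1,4,5,7}→20  {0,4,5,6,7}→10  {1,2,3,6,7}→5  {1,3,5,6,7}→20  {1,4,5,6,7}→30  {2,3,5,6,7}→5  {3,4,5,6,7}→10
  6 left: {0,1,4,5,6,7}→60  {0,3,4,5,6,7}→20  {1,2,3,5,6,7}→30  {1,3,4,5,6,7}→60  {2,3,4,5,6,7}→15
  placing 0:u first → 105 extensions
  placing 1:s first → 35 extensions
  placing 2:r first → 140 extensions
total linear extensions = 280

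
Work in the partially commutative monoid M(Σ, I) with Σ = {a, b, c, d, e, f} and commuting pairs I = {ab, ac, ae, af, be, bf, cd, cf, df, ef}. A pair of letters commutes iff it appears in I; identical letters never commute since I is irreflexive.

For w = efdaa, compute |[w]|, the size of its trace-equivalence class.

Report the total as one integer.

5

drop 0:e onto floor
drop 1:f onto floor
drop 2:d onto {0:e}
drop 3:a onto {2:d}
drop 4:a onto {3:a}
ground layer = {0:e, 1:f}
drop-orders for the pieces not yet dropped (sum over which currently-grounded one goes next):
  1 to go: {1} 1  {4} 1
  2 to go: {1,4} 2  {3,4} 1
  3 to go: {1,3,4} 3  {2,3,4} 1
  if 0:e drops first: 4 orders
  if 1:f drops first: 1 orders
heap linearizations: 5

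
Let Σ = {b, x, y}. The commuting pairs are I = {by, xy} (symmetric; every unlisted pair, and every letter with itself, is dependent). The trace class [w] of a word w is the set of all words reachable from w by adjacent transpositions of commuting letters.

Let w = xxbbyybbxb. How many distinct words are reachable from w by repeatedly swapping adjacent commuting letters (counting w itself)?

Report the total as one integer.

45

#0=x has no predecessor
#1=x depends on [0:x]
#2=b depends on [1:x]
#3=b depends on [2:b]
#4=y has no predecessor
#5=y depends on [4:y]
#6=b depends on [3:b]
#7=b depends on [6:b]
#8=x depends on [7:b]
#9=b depends on [8:x]
sources: [0:x, 4:y]
N(rest) = Σ N(rest − s) over sources s of rest; N(one piece) = 1:
  size 1 → [5]=1  [9]=1
  size 2 → [4,5]=1  [5,9]=2  [8,9]=1
  size 3 → [4,5,9]=3  [5,8,9]=3  [7,8,9]=1
  size 4 → [4,5,8,9]=6  [5,7,8,9]=4  [6,7,8,9]=1
  size 5 → [3,6,7,8,9]=1  [4,5,7,8,9]=10  [5,6,7,8,9]=5
  size 6 → [2,3,6,7,8,9]=1  [3,5,6,7,8,9]=6  [4,5,6,7,8,9]=15
  size 7 → [1,2,3,6,7,8,9]=1  [2,3,5,6,7,8,9]=7  [3,4,5,6,7,8,9]=21
  size 8 → [0,1,2,3,6,7,8,9]=1  [1,2,3,5,6,7,8,9]=8  [2,3,4,5,6,7,8,9]=28
  first=0(x) contributes 36
  first=4(y) contributes 9
|[w]| = 45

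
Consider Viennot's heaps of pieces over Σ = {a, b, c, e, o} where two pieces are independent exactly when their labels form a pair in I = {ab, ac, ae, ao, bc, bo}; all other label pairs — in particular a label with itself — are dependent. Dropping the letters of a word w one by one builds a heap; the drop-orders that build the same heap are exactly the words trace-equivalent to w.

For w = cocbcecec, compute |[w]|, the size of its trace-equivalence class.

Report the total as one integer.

5

piece 0:c — minimal
piece 1:o rests on {0:c}
piece 2:c rests on {1:o}
piece 3:b — minimal
piece 4:c rests on {2:c}
piece 5:e rests on {3:b, 4:c}
piece 6:c rests on {5:e}
piece 7:e rests on {6:c}
piece 8:c rests on {7:e}
minimal pieces: {0:c, 3:b}
ways to finish when only these pieces remain (= sum over removing one remaining piece with nothing left below it):
  1 left: {8}→1
  2 left: {7,8}→1
  3 left: {6,7,8}→1
  4 left: {5,6,7,8}→1
  5 left: {3,5,6,7,8}→1  {4,5,6,7,8}→1
  6 left: {2,4,5,6,7,8}→1  {3,4,5,6,7,8}→2
  7 left: {1,2,4,5,6,7,8}→1  {2,3,4,5,6,7,8}→3
  placing 0:c first → 4 extensions
  placing 3:b first → 1 extensions
total linear extensions = 5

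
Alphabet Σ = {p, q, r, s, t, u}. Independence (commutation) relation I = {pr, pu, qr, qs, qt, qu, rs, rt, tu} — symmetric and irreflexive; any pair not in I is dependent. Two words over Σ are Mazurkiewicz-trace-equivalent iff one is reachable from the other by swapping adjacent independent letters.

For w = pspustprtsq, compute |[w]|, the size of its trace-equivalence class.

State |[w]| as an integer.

45

#0=p has no predecessor
#1=s depends on [0:p]
#2=p depends on [1:s]
#3=u depends on [1:s]
#4=s depends on [2:p, 3:u]
#5=t depends on [4:s]
#6=p depends on [5:t]
#7=r depends on [3:u]
#8=t depends on [6:p]
#9=s depends on [8:t]
#10=q depends on [6:p]
sources: [0:p]
N(rest) = Σ N(rest − s) over sources s of rest; N(one piece) = 1:
  size 1 → [7]=1  [9]=1  [10]=1
  size 2 → [7,9]=2  [7,10]=2  [8,9]=1  [9,10]=2
  size 3 → [7,8,9]=3  [7,9,10]=6  [8,9,10]=3
  size 4 → [6,8,9,10]=3  [7,8,9,10]=12
  size 5 → [5,6,8,9,10]=3  [6,7,8,9,10]=15
  size 6 → [4,5,6,8,9,10]=3  [5,6,7,8,9,10]=18
  size 7 → [2,4,5,6,8,9,10]=3  [4,5,6,7,8,9,10]=21
  size 8 → [2,4,5,6,7,8,9,10]=24  [3,4,5,6,7,8,9,10]=21
  size 9 → [2,3,4,5,6,7,8,9,10]=45
  first=0(p) contributes 45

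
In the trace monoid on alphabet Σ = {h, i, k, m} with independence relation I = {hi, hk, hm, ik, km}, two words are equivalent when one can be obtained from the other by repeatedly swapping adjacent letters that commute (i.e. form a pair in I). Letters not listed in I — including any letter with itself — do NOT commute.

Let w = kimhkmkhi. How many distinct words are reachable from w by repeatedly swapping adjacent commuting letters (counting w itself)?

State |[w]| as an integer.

1260

0(k) covers ∅
1(i) covers ∅
2(m) covers 1:i
3(h) covers ∅
4(k) covers 0:k
5(m) covers 2:m
6(k) covers 4:k
7(h) covers 3:h
8(i) covers 5:m
floor of heap: 0:k, 1:i, 3:h
completions by unplaced set U, small U first (add the entries for U minus each lowest piece of U):
  |U|=1: {6}:1  {7}:1  {8}:1
  |U|=2: {3,7}:1  {4,6}:1  {5,8}:1  {6,7}:2  {6,8}:2  {7,8}:2
  |U|=3: {0,4,6}:1  {2,5,8}:1  {3,6,7}:3  {3,7,8}:3  {4,6,7}:3  {4,6,8}:3  {5,6,8}:3  {5,7,8}:3  {6,7,8}:6
  |U|=4: {0,4,6,7}:4  {0,4,6,8}:4  {1,2,5,8}:1  {2,5,6,8}:4  {2,5,7,8}:4  {3,4,6,7}:6  {3,5,7,8}:6  {3,6,7,8}:12  {4,5,6,8}:6  {4,6,7,8}:12  {5,6,7,8}:12
  |U|=5: {0,3,4,6,7}:10  {0,4,5,6,8}:10  {0,4,6,7,8}:20  {1,2,5,6,8}:5  {1,2,5,7,8}:5  {2,3,5,7,8}:10  {2,4,5,6,8}:10  {2,5,6,7,8}:20  {3,4,6,7,8}:30  {3,5,6,7,8}:30  {4,5,6,7,8}:30
  |U|=6: {0,2,4,5,6,8}:20  {0,3,4,6,7,8}:60  {0,4,5,6,7,8}:60  {1,2,3,5,7,8}:15  {1,2,4,5,6,8}:15  {1,2,5,6,7,8}:30  {2,3,5,6,7,8}:60  {2,4,5,6,7,8}:60  {3,4,5,6,7,8}:90
  |U|=7: {0,1,2,4,5,6,8}:35  {0,2,4,5,6,7,8}:140  {0,3,4,5,6,7,8}:210  {1,2,3,5,6,7,8}:105  {1,2,4,5,6,7,8}:105  {2,3,4,5,6,7,8}:210
  start at 0(k): 420
  start at 1(i): 560
  start at 3(h): 280
sum over floor = 1260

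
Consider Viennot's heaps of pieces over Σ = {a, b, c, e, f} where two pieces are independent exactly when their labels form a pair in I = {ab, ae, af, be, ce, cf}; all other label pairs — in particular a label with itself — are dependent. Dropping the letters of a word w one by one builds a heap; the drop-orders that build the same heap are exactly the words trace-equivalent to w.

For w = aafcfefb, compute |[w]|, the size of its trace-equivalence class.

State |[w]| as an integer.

drop 0:a onto floor
drop 1:a onto {0:a}
drop 2:f onto floor
drop 3:c onto {1:a}
drop 4:f onto {2:f}
drop 5:e onto {4:f}
drop 6:f onto {5:e}
drop 7:b onto {3:c, 6:f}
ground layer = {0:a, 2:f}
drop-orders for the pieces not yet dropped (sum over which currently-grounded one goes next):
  1 to go: {7} 1
  2 to go: {3,7} 1  {6,7} 1
  3 to go: {1,3,7} 1  {3,6,7} 2  {5,6,7} 1
  4 to go: {0,1,3,7} 1  {1,3,6,7} 3  {3,5,6,7} 3  {4,5,6,7} 1
  5 to go: {0,1,3,6,7} 4  {1,3,5,6,7} 6  {2,4,5,6,7} 1  {3,4,5,6,7} 4
  6 to go: {0,1,3,5,6,7} 10  {1,3,4,5,6,7} 10  {2,3,4,5,6,7} 5
  if 0:a drops first: 15 orders
  if 2:f drops first: 20 orders
heap linearizations: 35

35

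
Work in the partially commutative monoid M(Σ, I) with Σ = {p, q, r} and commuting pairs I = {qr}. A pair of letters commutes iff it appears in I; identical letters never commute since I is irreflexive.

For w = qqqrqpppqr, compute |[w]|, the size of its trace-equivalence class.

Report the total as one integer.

#0=q has no predecessor
#1=q depends on [0:q]
#2=q depends on [1:q]
#3=r has no predecessor
#4=q depends on [2:q]
#5=p depends on [3:r, 4:q]
#6=p depends on [5:p]
#7=p depends on [6:p]
#8=q depends on [7:p]
#9=r depends on [7:p]
sources: [0:q, 3:r]
N(rest) = Σ N(rest − s) over sources s of rest; N(one piece) = 1:
  size 1 → [8]=1  [9]=1
  size 2 → [8,9]=2
  size 3 → [7,8,9]=2
  size 4 → [6,7,8,9]=2
  size 5 → [5,6,7,8,9]=2
  size 6 → [3,5,6,7,8,9]=2  [4,5,6,7,8,9]=2
  size 7 → [2,4,5,6,7,8,9]=2  [3,4,5,6,7,8,9]=4
  size 8 → [1,2,4,5,6,7,8,9]=2  [2,3,4,5,6,7,8,9]=6
  first=0(q) contributes 8
  first=3(r) contributes 2
|[w]| = 10

10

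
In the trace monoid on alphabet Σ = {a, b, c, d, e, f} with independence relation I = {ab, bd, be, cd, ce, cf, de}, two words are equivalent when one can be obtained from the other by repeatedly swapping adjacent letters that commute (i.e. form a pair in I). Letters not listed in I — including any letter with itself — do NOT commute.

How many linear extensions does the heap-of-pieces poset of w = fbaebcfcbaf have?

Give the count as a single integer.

#0=f has no predecessor
#1=b depends on [0:f]
#2=a depends on [0:f]
#3=e depends on [2:a]
#4=b depends on [1:b]
#5=c depends on [2:a, 4:b]
#6=f depends on [3:e, 4:b]
#7=c depends on [5:c]
#8=b depends on [6:f, 7:c]
#9=a depends on [6:f, 7:c]
#10=f depends on [8:b, 9:a]
sources: [0:f]
N(rest) = Σ N(rest − s) over sources s of rest; N(one piece) = 1:
  size 1 → [10]=1
  size 2 → [8,10]=1  [9,10]=1
  size 3 → [8,9,10]=2
  size 4 → [6,8,9,10]=2  [7,8,9,10]=2
  size 5 → [3,6,8,9,10]=2  [5,7,8,9,10]=2  [6,7,8,9,10]=4
  size 6 → [3,6,7,8,9,10]=6  [5,6,7,8,9,10]=6
  size 7 → [3,5,6,7,8,9,10]=12  [4,5,6,7,8,9,10]=6
  size 8 → [1,4,5,6,7,8,9,10]=6  [2,3,5,6,7,8,9,10]=12  [3,4,5,6,7,8,9,10]=18
  size 9 → [1,3,4,5,6,7,8,9,10]=24  [2,3,4,5,6,7,8,9,10]=30
  first=0(f) contributes 54

54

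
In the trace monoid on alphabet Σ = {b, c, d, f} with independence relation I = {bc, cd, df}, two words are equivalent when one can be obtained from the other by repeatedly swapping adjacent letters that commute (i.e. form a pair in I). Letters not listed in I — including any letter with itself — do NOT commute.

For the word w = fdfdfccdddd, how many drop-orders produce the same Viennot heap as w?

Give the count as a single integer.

462

#0=f has no predecessor
#1=d has no predecessor
#2=f depends on [0:f]
#3=d depends on [1:d]
#4=f depends on [2:f]
#5=c depends on [4:f]
#6=c depends on [5:c]
#7=d depends on [3:d]
#8=d depends on [7:d]
#9=d depends on [8:d]
#10=d depends on [9:d]
sources: [0:f, 1:d]
N(rest) = Σ N(rest − s) over sources s of rest; N(one piece) = 1:
  size 1 → [6]=1  [10]=1
  size 2 → [5,6]=1  [6,10]=2  [9,10]=1
  size 3 → [4,5,6]=1  [5,6,10]=3  [6,9,10]=3  [8,9,10]=1
  size 4 → [2,4,5,6]=1  [4,5,6,10]=4  [5,6,9,10]=6  [6,8,9,10]=4  [7,8,9,10]=1
  size 5 → [0,2,4,5,6]=1  [2,4,5,6,10]=5  [3,7,8,9,10]=1  [4,5,6,9,10]=10  [5,6,8,9,10]=10  [6,7,8,9,10]=5
  size 6 → [0,2,4,5,6,10]=6  [1,3,7,8,9,10]=1  [2,4,5,6,9,10]=15  [3,6,7,8,9,10]=6  [4,5,6,8,9,10]=20  [5,6,7,8,9,10]=15
  size 7 → [0,2,4,5,6,9,10]=21  [1,3,6,7,8,9,10]=7  [2,4,5,6,8,9,10]=35  [3,5,6,7,8,9,10]=21  [4,5,6,7,8,9,10]=35
  size 8 → [0,2,4,5,6,8,9,10]=56  [1,3,5,6,7,8,9,10]=28  [2,4,5,6,7,8,9,10]=70  [3,4,5,6,7,8,9,10]=56
  size 9 → [0,2,4,5,6,7,8,9,10]=126  [1,3,4,5,6,7,8,9,10]=84  [2,3,4,5,6,7,8,9,10]=126
  first=0(f) contributes 210
  first=1(d) contributes 252
|[w]| = 462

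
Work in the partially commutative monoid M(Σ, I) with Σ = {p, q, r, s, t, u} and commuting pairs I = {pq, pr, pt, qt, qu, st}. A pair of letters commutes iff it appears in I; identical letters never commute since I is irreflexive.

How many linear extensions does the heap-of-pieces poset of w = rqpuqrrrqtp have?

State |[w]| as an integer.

piece 0:r — minimal
piece 1:q rests on {0:r}
piece 2:p — minimal
piece 3:u rests on {0:r, 2:p}
piece 4:q rests on {1:q}
piece 5:r rests on {3:u, 4:q}
piece 6:r rests on {5:r}
piece 7:r rests on {6:r}
piece 8:q rests on {7:r}
piece 9:t rests on {7:r}
piece 10:p rests on {3:u}
minimal pieces: {0:r, 2:p}
ways to finish when only these pieces remain (= sum over removing one remaining piece with nothing left below it):
  1 left: {8}→1  {9}→1  {10}→1
  2 left: {8,9}→2  {8,10}→2  {9,10}→2
  3 left: {7,8,9}→2  {8,9,10}→6
  4 left: {6,7,8,9}→2  {7,8,9,10}→8
  5 left: {5,6,7,8,9}→2  {6,7,8,9,10}→10
  6 left: {4,5,6,7,8,9}→2  {5,6,7,8,9,10}→12
  7 left: {1,4,5,6,7,8,9}→2  {3,5,6,7,8,9,10}→12  {4,5,6,7,8,9,10}→14
  8 left: {1,4,5,6,7,8,9,10}→16  {2,3,5,6,7,8,9,10}→12  {3,4,5,6,7,8,9,10}→26
  9 left: {1,3,4,5,6,7,8,9,10}→42  {2,3,4,5,6,7,8,9,10}→38
  placing 0:r first → 80 extensions
  placing 2:p first → 42 extensions
total linear extensions = 122

122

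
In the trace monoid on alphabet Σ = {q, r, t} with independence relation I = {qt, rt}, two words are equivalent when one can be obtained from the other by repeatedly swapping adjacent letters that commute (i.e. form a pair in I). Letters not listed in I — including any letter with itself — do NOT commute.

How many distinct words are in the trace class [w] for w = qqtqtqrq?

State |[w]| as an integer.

28

piece 0:q — minimal
piece 1:q rests on {0:q}
piece 2:t — minimal
piece 3:q rests on {1:q}
piece 4:t rests on {2:t}
piece 5:q rests on {3:q}
piece 6:r rests on {5:q}
piece 7:q rests on {6:r}
minimal pieces: {0:q, 2:t}
ways to finish when only these pieces remain (= sum over removing one remaining piece with nothing left below it):
  1 left: {4}→1  {7}→1
  2 left: {2,4}→1  {4,7}→2  {6,7}→1
  3 left: {2,4,7}→3  {4,6,7}→3  {5,6,7}→1
  4 left: {2,4,6,7}→6  {3,5,6,7}→1  {4,5,6,7}→4
  5 left: {1,3,5,6,7}→1  {2,4,5,6,7}→10  {3,4,5,6,7}→5
  6 left: {0,1,3,5,6,7}→1  {1,3,4,5,6,7}→6  {2,3,4,5,6,7}→15
  placing 0:q first → 21 extensions
  placing 2:t first → 7 extensions
total linear extensions = 28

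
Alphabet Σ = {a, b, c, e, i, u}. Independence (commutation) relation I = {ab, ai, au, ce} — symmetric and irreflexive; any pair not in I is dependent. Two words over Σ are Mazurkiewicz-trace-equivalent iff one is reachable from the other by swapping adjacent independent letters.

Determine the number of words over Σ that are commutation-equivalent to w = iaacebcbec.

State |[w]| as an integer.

#0=i has no predecessor
#1=a has no predecessor
#2=a depends on [1:a]
#3=c depends on [0:i, 2:a]
#4=e depends on [0:i, 2:a]
#5=b depends on [3:c, 4:e]
#6=c depends on [5:b]
#7=b depends on [6:c]
#8=e depends on [7:b]
#9=c depends on [7:b]
sources: [0:i, 1:a]
N(rest) = Σ N(rest − s) over sources s of rest; N(one piece) = 1:
  size 1 → [8]=1  [9]=1
  size 2 → [8,9]=2
  size 3 → [7,8,9]=2
  size 4 → [6,7,8,9]=2
  size 5 → [5,6,7,8,9]=2
  size 6 → [3,5,6,7,8,9]=2  [4,5,6,7,8,9]=2
  size 7 → [3,4,5,6,7,8,9]=4
  size 8 → [0,3,4,5,6,7,8,9]=4  [2,3,4,5,6,7,8,9]=4
  first=0(i) contributes 4
  first=1(a) contributes 8
|[w]| = 12

12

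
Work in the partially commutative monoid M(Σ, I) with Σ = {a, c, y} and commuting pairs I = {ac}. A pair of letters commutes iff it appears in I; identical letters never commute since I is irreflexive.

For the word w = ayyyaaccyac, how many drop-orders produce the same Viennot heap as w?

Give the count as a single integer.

drop 0:a onto floor
drop 1:y onto {0:a}
drop 2:y onto {1:y}
drop 3:y onto {2:y}
drop 4:a onto {3:y}
drop 5:a onto {4:a}
drop 6:c onto {3:y}
drop 7:c onto {6:c}
drop 8:y onto {5:a, 7:c}
drop 9:a onto {8:y}
drop 10:c onto {8:y}
ground layer = {0:a}
drop-orders for the pieces not yet dropped (sum over which currently-grounded one goes next):
  1 to go: {9} 1  {10} 1
  2 to go: {9,10} 2
  3 to go: {8,9,10} 2
  4 to go: {5,8,9,10} 2  {7,8,9,10} 2
  5 to go: {4,5,8,9,10} 2  {5,7,8,9,10} 4  {6,7,8,9,10} 2
  6 to go: {4,5,7,8,9,10} 6  {5,6,7,8,9,10} 6
  7 to go: {4,5,6,7,8,9,10} 12
  8 to go: {3,4,5,6,7,8,9,10} 12
  9 to go: {2,3,4,5,6,7,8,9,10} 12
  if 0:a drops first: 12 orders

12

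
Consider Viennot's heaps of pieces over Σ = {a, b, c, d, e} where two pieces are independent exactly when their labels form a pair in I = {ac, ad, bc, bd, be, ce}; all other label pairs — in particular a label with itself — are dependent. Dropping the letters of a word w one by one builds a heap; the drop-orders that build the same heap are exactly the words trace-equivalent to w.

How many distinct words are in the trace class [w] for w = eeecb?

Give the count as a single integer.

20

#0=e has no predecessor
#1=e depends on [0:e]
#2=e depends on [1:e]
#3=c has no predecessor
#4=b has no predecessor
sources: [0:e, 3:c, 4:b]
N(rest) = Σ N(rest − s) over sources s of rest; N(one piece) = 1:
  size 1 → [2]=1  [3]=1  [4]=1
  size 2 → [1,2]=1  [2,3]=2  [2,4]=2  [3,4]=2
  size 3 → [0,1,2]=1  [1,2,3]=3  [1,2,4]=3  [2,3,4]=6
  first=0(e) contributes 12
  first=3(c) contributes 4
  first=4(b) contributes 4
|[w]| = 20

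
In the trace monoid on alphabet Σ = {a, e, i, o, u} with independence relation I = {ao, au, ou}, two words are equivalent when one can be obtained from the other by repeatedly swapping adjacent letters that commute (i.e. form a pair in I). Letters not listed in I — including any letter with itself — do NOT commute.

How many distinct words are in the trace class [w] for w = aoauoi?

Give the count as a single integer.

#0=a has no predecessor
#1=o has no predecessor
#2=a depends on [0:a]
#3=u has no predecessor
#4=o depends on [1:o]
#5=i depends on [2:a, 3:u, 4:o]
sources: [0:a, 1:o, 3:u]
N(rest) = Σ N(rest − s) over sources s of rest; N(one piece) = 1:
  size 1 → [5]=1
  size 2 → [2,5]=1  [3,5]=1  [4,5]=1
  size 3 → [0,2,5]=1  [1,4,5]=1  [2,3,5]=2  [2,4,5]=2  [3,4,5]=2
  size 4 → [0,2,3,5]=3  [0,2,4,5]=3  [1,2,4,5]=3  [1,3,4,5]=3  [2,3,4,5]=6
  first=0(a) contributes 12
  first=1(o) contributes 12
  first=3(u) contributes 6
|[w]| = 30

30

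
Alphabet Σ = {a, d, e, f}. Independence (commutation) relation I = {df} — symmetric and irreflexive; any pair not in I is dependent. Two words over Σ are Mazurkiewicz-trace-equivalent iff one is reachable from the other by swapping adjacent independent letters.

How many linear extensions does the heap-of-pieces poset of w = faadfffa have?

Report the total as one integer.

4

0(f) covers ∅
1(a) covers 0:f
2(a) covers 1:a
3(d) covers 2:a
4(f) covers 2:a
5(f) covers 4:f
6(f) covers 5:f
7(a) covers 3:d, 6:f
floor of heap: 0:f
completions by unplaced set U, small U first (add the entries for U minus each lowest piece of U):
  |U|=1: {7}:1
  |U|=2: {3,7}:1  {6,7}:1
  |U|=3: {3,6,7}:2  {5,6,7}:1
  |U|=4: {3,5,6,7}:3  {4,5,6,7}:1
  |U|=5: {3,4,5,6,7}:4
  |U|=6: {2,3,4,5,6,7}:4
  start at 0(f): 4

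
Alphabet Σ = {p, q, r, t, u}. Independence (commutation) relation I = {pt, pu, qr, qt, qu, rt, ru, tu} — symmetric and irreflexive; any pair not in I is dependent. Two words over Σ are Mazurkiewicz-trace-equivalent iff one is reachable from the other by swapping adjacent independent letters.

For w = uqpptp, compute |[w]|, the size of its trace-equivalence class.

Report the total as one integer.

30

piece 0:u — minimal
piece 1:q — minimal
piece 2:p rests on {1:q}
piece 3:p rests on {2:p}
piece 4:t — minimal
piece 5:p rests on {3:p}
minimal pieces: {0:u, 1:q, 4:t}
ways to finish when only these pieces remain (= sum over removing one remaining piece with nothing left below it):
  1 left: {0}→1  {4}→1  {5}→1
  2 left: {0,4}→2  {0,5}→2  {3,5}→1  {4,5}→2
  3 left: {0,3,5}→3  {0,4,5}→6  {2,3,5}→1  {3,4,5}→3
  4 left: {0,2,3,5}→4  {0,3,4,5}→12  {1,2,3,5}→1  {2,3,4,5}→4
  placing 0:u first → 5 extensions
  placing 1:q first → 20 extensions
  placing 4:t first → 5 extensions
total linear extensions = 30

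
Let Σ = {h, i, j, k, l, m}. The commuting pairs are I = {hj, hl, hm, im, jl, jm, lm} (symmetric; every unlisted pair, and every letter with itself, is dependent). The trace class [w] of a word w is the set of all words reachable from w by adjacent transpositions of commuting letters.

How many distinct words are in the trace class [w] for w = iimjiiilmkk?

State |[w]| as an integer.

36

#0=i has no predecessor
#1=i depends on [0:i]
#2=m has no predecessor
#3=j depends on [1:i]
#4=i depends on [3:j]
#5=i depends on [4:i]
#6=i depends on [5:i]
#7=l depends on [6:i]
#8=m depends on [2:m]
#9=k depends on [7:l, 8:m]
#10=k depends on [9:k]
sources: [0:i, 2:m]
N(rest) = Σ N(rest − s) over sources s of rest; N(one piece) = 1:
  size 1 → [10]=1
  size 2 → [9,10]=1
  size 3 → [7,9,10]=1  [8,9,10]=1
  size 4 → [2,8,9,10]=1  [6,7,9,10]=1  [7,8,9,10]=2
  size 5 → [2,7,8,9,10]=3  [5,6,7,9,10]=1  [6,7,8,9,10]=3
  size 6 → [2,6,7,8,9,10]=6  [4,5,6,7,9,10]=1  [5,6,7,8,9,10]=4
  size 7 → [2,5,6,7,8,9,10]=10  [3,4,5,6,7,9,10]=1  [4,5,6,7,8,9,10]=5
  size 8 → [1,3,4,5,6,7,9,10]=1  [2,4,5,6,7,8,9,10]=15  [3,4,5,6,7,8,9,10]=6
  size 9 → [0,1,3,4,5,6,7,9,10]=1  [1,3,4,5,6,7,8,9,10]=7  [2,3,4,5,6,7,8,9,10]=21
  first=0(i) contributes 28
  first=2(m) contributes 8
|[w]| = 36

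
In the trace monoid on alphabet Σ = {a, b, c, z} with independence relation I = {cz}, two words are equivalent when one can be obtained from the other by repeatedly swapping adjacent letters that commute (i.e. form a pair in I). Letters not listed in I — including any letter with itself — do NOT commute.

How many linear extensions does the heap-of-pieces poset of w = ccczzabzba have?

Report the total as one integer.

0(c) covers ∅
1(c) covers 0:c
2(c) covers 1:c
3(z) covers ∅
4(z) covers 3:z
5(a) covers 2:c, 4:z
6(b) covers 5:a
7(z) covers 6:b
8(b) covers 7:z
9(a) covers 8:b
floor of heap: 0:c, 3:z
completions by unplaced set U, small U first (add the entries for U minus each lowest piece of U):
  |U|=1: {9}:1
  |U|=2: {8,9}:1
  |U|=3: {7,8,9}:1
  |U|=4: {6,7,8,9}:1
  |U|=5: {5,6,7,8,9}:1
  |U|=6: {2,5,6,7,8,9}:1  {4,5,6,7,8,9}:1
  |U|=7: {1,2,5,6,7,8,9}:1  {2,4,5,6,7,8,9}:2  {3,4,5,6,7,8,9}:1
  |U|=8: {0,1,2,5,6,7,8,9}:1  {1,2,4,5,6,7,8,9}:3  {2,3,4,5,6,7,8,9}:3
  start at 0(c): 6
  start at 3(z): 4
sum over floor = 10

10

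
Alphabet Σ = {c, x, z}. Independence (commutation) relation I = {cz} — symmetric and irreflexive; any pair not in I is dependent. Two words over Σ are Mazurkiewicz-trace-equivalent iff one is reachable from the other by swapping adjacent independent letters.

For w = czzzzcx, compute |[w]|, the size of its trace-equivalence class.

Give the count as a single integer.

#0=c has no predecessor
#1=z has no predecessor
#2=z depends on [1:z]
#3=z depends on [2:z]
#4=z depends on [3:z]
#5=c depends on [0:c]
#6=x depends on [4:z, 5:c]
sources: [0:c, 1:z]
N(rest) = Σ N(rest − s) over sources s of rest; N(one piece) = 1:
  size 1 → [6]=1
  size 2 → [4,6]=1  [5,6]=1
  size 3 → [0,5,6]=1  [3,4,6]=1  [4,5,6]=2
  size 4 → [0,4,5,6]=3  [2,3,4,6]=1  [3,4,5,6]=3
  size 5 → [0,3,4,5,6]=6  [1,2,3,4,6]=1  [2,3,4,5,6]=4
  first=0(c) contributes 5
  first=1(z) contributes 10
|[w]| = 15

15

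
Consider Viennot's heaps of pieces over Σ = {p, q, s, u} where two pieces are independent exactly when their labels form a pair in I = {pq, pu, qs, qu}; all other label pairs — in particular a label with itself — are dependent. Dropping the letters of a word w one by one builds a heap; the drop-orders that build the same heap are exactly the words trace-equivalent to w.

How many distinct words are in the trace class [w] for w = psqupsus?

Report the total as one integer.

16

drop 0:p onto floor
drop 1:s onto {0:p}
drop 2:q onto floor
drop 3:u onto {1:s}
drop 4:p onto {1:s}
drop 5:s onto {3:u, 4:p}
drop 6:u onto {5:s}
drop 7:s onto {6:u}
ground layer = {0:p, 2:q}
drop-orders for the pieces not yet dropped (sum over which currently-grounded one goes next):
  1 to go: {2} 1  {7} 1
  2 to go: {2,7} 2  {6,7} 1
  3 to go: {2,6,7} 3  {5,6,7} 1
  4 to go: {2,5,6,7} 4  {3,5,6,7} 1  {4,5,6,7} 1
  5 to go: {2,3,5,6,7} 5  {2,4,5,6,7} 5  {3,4,5,6,7} 2
  6 to go: {1,3,4,5,6,7} 2  {2,3,4,5,6,7} 12
  if 0:p drops first: 14 orders
  if 2:q drops first: 2 orders
heap linearizations: 16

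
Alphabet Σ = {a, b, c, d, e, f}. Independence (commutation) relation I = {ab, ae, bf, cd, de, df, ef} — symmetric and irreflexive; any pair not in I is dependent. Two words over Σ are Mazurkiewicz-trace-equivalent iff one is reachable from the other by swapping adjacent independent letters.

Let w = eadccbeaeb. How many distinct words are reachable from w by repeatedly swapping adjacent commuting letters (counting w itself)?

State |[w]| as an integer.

35

piece 0:e — minimal
piece 1:a — minimal
piece 2:d rests on {1:a}
piece 3:c rests on {0:e, 1:a}
piece 4:c rests on {3:c}
piece 5:b rests on {2:d, 4:c}
piece 6:e rests on {5:b}
piece 7:a rests on {2:d, 4:c}
piece 8:e rests on {6:e}
piece 9:b rests on {8:e}
minimal pieces: {0:e, 1:a}
ways to finish when only these pieces remain (= sum over removing one remaining piece with nothing left below it):
  1 left: {7}→1  {9}→1
  2 left: {7,9}→2  {8,9}→1
  3 left: {6,8,9}→1  {7,8,9}→3
  4 left: {5,6,8,9}→1  {6,7,8,9}→4
  5 left: {5,6,7,8,9}→5
  6 left: {2,5,6,7,8,9}→5  {4,5,6,7,8,9}→5
  7 left: {2,4,5,6,7,8,9}→10  {3,4,5,6,7,8,9}→5
  8 left: {0,3,4,5,6,7,8,9}→5  {2,3,4,5,6,7,8,9}→15
  placing 0:e first → 15 extensions
  placing 1:a first → 20 extensions
total linear extensions = 35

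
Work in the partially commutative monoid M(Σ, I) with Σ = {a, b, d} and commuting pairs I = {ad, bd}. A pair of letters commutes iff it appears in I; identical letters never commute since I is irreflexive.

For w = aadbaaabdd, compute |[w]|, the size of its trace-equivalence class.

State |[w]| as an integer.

drop 0:a onto floor
drop 1:a onto {0:a}
drop 2:d onto floor
drop 3:b onto {1:a}
drop 4:a onto {3:b}
drop 5:a onto {4:a}
drop 6:a onto {5:a}
drop 7:b onto {6:a}
drop 8:d onto {2:d}
drop 9:d onto {8:d}
ground layer = {0:a, 2:d}
drop-orders for the pieces not yet dropped (sum over which currently-grounded one goes next):
  1 to go: {7} 1  {9} 1
  2 to go: {6,7} 1  {7,9} 2  {8,9} 1
  3 to go: {2,8,9} 1  {5,6,7} 1  {6,7,9} 3  {7,8,9} 3
  4 to go: {2,7,8,9} 4  {4,5,6,7} 1  {5,6,7,9} 4  {6,7,8,9} 6
  5 to go: {2,6,7,8,9} 10  {3,4,5,6,7} 1  {4,5,6,7,9} 5  {5,6,7,8,9} 10
  6 to go: {1,3,4,5,6,7} 1  {2,5,6,7,8,9} 20  {3,4,5,6,7,9} 6  {4,5,6,7,8,9} 15
  7 to go: {0,1,3,4,5,6,7} 1  {1,3,4,5,6,7,9} 7  {2,4,5,6,7,8,9} 35  {3,4,5,6,7,8,9} 21
  8 to go: {0,1,3,4,5,6,7,9} 8  {1,3,4,5,6,7,8,9} 28  {2,3,4,5,6,7,8,9} 56
  if 0:a drops first: 84 orders
  if 2:d drops first: 36 orders
heap linearizations: 120

120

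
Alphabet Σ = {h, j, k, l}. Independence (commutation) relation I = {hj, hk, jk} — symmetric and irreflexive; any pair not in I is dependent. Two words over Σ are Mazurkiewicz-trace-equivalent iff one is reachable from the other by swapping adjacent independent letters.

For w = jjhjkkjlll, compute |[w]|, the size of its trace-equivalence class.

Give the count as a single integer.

drop 0:j onto floor
drop 1:j onto {0:j}
drop 2:h onto floor
drop 3:j onto {1:j}
drop 4:k onto floor
drop 5:k onto {4:k}
drop 6:j onto {3:j}
drop 7:l onto {2:h, 5:k, 6:j}
drop 8:l onto {7:l}
drop 9:l onto {8:l}
ground layer = {0:j, 2:h, 4:k}
drop-orders for the pieces not yet dropped (sum over which currently-grounded one goes next):
  1 to go: {9} 1
  2 to go: {8,9} 1
  3 to go: {7,8,9} 1
  4 to go: {2,7,8,9} 1  {5,7,8,9} 1  {6,7,8,9} 1
  5 to go: {2,5,7,8,9} 2  {2,6,7,8,9} 2  {3,6,7,8,9} 1  {4,5,7,8,9} 1  {5,6,7,8,9} 2
  6 to go: {1,3,6,7,8,9} 1  {2,3,6,7,8,9} 3  {2,4,5,7,8,9} 3  {2,5,6,7,8,9} 6  {3,5,6,7,8,9} 3  {4,5,6,7,8,9} 3
  7 to go: {0,1,3,6,7,8,9} 1  {1,2,3,6,7,8,9} 4  {1,3,5,6,7,8,9} 4  {2,3,5,6,7,8,9} 12  {2,4,5,6,7,8,9} 12  {3,4,5,6,7,8,9} 6
  8 to go: {0,1,2,3,6,7,8,9} 5  {0,1,3,5,6,7,8,9} 5  {1,2,3,5,6,7,8,9} 20  {1,3,4,5,6,7,8,9} 10  {2,3,4,5,6,7,8,9} 30
  if 0:j drops first: 60 orders
  if 2:h drops first: 15 orders
  if 4:k drops first: 30 orders
heap linearizations: 105

105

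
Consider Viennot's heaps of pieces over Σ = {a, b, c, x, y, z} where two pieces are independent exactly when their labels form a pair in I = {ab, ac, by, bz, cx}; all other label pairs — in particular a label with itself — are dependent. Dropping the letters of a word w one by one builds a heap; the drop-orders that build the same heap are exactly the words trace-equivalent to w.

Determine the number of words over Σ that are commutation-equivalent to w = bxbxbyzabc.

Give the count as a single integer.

16

piece 0:b — minimal
piece 1:x rests on {0:b}
piece 2:b rests on {1:x}
piece 3:x rests on {2:b}
piece 4:b rests on {3:x}
piece 5:y rests on {3:x}
piece 6:z rests on {5:y}
piece 7:a rests on {6:z}
piece 8:b rests on {4:b}
piece 9:c rests on {6:z, 8:b}
minimal pieces: {0:b}
ways to finish when only these pieces remain (= sum over removing one remaining piece with nothing left below it):
  1 left: {7}→1  {9}→1
  2 left: {7,9}→2  {8,9}→1
  3 left: {4,8,9}→1  {6,7,9}→2  {7,8,9}→3
  4 left: {4,7,8,9}→4  {5,6,7,9}→2  {6,7,8,9}→5
  5 left: {4,6,7,8,9}→9  {5,6,7,8,9}→7
  6 left: {4,5,6,7,8,9}→16
  7 left: {3,4,5,6,7,8,9}→16
  8 left: {2,3,4,5,6,7,8,9}→16
  placing 0:b first → 16 extensions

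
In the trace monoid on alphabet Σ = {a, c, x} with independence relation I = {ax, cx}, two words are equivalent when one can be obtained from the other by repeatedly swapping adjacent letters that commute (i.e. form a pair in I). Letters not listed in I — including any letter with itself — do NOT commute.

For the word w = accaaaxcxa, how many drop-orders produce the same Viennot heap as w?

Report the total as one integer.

45

0(a) covers ∅
1(c) covers 0:a
2(c) covers 1:c
3(a) covers 2:c
4(a) covers 3:a
5(a) covers 4:a
6(x) covers ∅
7(c) covers 5:a
8(x) covers 6:x
9(a) covers 7:c
floor of heap: 0:a, 6:x
completions by unplaced set U, small U first (add the entries for U minus each lowest piece of U):
  |U|=1: {8}:1  {9}:1
  |U|=2: {6,8}:1  {7,9}:1  {8,9}:2
  |U|=3: {5,7,9}:1  {6,8,9}:3  {7,8,9}:3
  |U|=4: {4,5,7,9}:1  {5,7,8,9}:4  {6,7,8,9}:6
  |U|=5: {3,4,5,7,9}:1  {4,5,7,8,9}:5  {5,6,7,8,9}:10
  |U|=6: {2,3,4,5,7,9}:1  {3,4,5,7,8,9}:6  {4,5,6,7,8,9}:15
  |U|=7: {1,2,3,4,5,7,9}:1  {2,3,4,5,7,8,9}:7  {3,4,5,6,7,8,9}:21
  |U|=8: {0,1,2,3,4,5,7,9}:1  {1,2,3,4,5,7,8,9}:8  {2,3,4,5,6,7,8,9}:28
  start at 0(a): 36
  start at 6(x): 9
sum over floor = 45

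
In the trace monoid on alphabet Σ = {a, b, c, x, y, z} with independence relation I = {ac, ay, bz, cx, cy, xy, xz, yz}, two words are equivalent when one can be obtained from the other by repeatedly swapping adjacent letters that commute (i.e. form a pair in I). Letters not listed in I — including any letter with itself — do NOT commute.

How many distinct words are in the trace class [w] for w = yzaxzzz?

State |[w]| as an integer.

28

#0=y has no predecessor
#1=z has no predecessor
#2=a depends on [1:z]
#3=x depends on [2:a]
#4=z depends on [2:a]
#5=z depends on [4:z]
#6=z depends on [5:z]
sources: [0:y, 1:z]
N(rest) = Σ N(rest − s) over sources s of rest; N(one piece) = 1:
  size 1 → [0]=1  [3]=1  [6]=1
  size 2 → [0,3]=2  [0,6]=2  [3,6]=2  [5,6]=1
  size 3 → [0,3,6]=6  [0,5,6]=3  [3,5,6]=3  [4,5,6]=1
  size 4 → [0,3,5,6]=12  [0,4,5,6]=4  [3,4,5,6]=4
  size 5 → [0,3,4,5,6]=20  [2,3,4,5,6]=4
  first=0(y) contributes 4
  first=1(z) contributes 24
|[w]| = 28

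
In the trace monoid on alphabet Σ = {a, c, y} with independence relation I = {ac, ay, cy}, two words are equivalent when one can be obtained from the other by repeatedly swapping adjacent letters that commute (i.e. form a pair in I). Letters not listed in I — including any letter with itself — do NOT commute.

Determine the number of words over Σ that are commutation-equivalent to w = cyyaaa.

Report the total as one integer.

60

drop 0:c onto floor
drop 1:y onto floor
drop 2:y onto {1:y}
drop 3:a onto floor
drop 4:a onto {3:a}
drop 5:a onto {4:a}
ground layer = {0:c, 1:y, 3:a}
drop-orders for the pieces not yet dropped (sum over which currently-grounded one goes next):
  1 to go: {0} 1  {2} 1  {5} 1
  2 to go: {0,2} 2  {0,5} 2  {1,2} 1  {2,5} 2  {4,5} 1
  3 to go: {0,1,2} 3  {0,2,5} 6  {0,4,5} 3  {1,2,5} 3  {2,4,5} 3  {3,4,5} 1
  4 to go: {0,1,2,5} 12  {0,2,4,5} 12  {0,3,4,5} 4  {1,2,4,5} 6  {2,3,4,5} 4
  if 0:c drops first: 10 orders
  if 1:y drops first: 20 orders
  if 3:a drops first: 30 orders
heap linearizations: 60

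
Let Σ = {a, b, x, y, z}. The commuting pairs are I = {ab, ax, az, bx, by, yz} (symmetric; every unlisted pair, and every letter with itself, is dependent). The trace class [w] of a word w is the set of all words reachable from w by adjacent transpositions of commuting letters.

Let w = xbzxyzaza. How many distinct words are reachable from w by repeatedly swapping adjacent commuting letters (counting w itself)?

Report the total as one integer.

20

drop 0:x onto floor
drop 1:b onto floor
drop 2:z onto {0:x, 1:b}
drop 3:x onto {2:z}
drop 4:y onto {3:x}
drop 5:z onto {3:x}
drop 6:a onto {4:y}
drop 7:z onto {5:z}
drop 8:a onto {6:a}
ground layer = {0:x, 1:b}
drop-orders for the pieces not yet dropped (sum over which currently-grounded one goes next):
  1 to go: {7} 1  {8} 1
  2 to go: {5,7} 1  {6,8} 1  {7,8} 2
  3 to go: {4,6,8} 1  {5,7,8} 3  {6,7,8} 3
  4 to go: {4,6,7,8} 4  {5,6,7,8} 6
  5 to go: {4,5,6,7,8} 10
  6 to go: {3,4,5,6,7,8} 10
  7 to go: {2,3,4,5,6,7,8} 10
  if 0:x drops first: 10 orders
  if 1:b drops first: 10 orders
heap linearizations: 20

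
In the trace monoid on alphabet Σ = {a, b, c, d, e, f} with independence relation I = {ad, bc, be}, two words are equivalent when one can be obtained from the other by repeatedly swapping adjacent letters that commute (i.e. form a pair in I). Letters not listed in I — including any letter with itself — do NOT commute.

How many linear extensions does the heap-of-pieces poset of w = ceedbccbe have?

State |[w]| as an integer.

10

#0=c has no predecessor
#1=e depends on [0:c]
#2=e depends on [1:e]
#3=d depends on [2:e]
#4=b depends on [3:d]
#5=c depends on [3:d]
#6=c depends on [5:c]
#7=b depends on [4:b]
#8=e depends on [6:c]
sources: [0:c]
N(rest) = Σ N(rest − s) over sources s of rest; N(one piece) = 1:
  size 1 → [7]=1  [8]=1
  size 2 → [4,7]=1  [6,8]=1  [7,8]=2
  size 3 → [4,7,8]=3  [5,6,8]=1  [6,7,8]=3
  size 4 → [4,6,7,8]=6  [5,6,7,8]=4
  size 5 → [4,5,6,7,8]=10
  size 6 → [3,4,5,6,7,8]=10
  size 7 → [2,3,4,5,6,7,8]=10
  first=0(c) contributes 10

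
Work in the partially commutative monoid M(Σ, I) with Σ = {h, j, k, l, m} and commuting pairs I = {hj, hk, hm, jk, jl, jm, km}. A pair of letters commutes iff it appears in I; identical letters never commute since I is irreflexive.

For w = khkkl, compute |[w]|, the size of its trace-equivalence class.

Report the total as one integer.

drop 0:k onto floor
drop 1:h onto floor
drop 2:k onto {0:k}
drop 3:k onto {2:k}
drop 4:l onto {1:h, 3:k}
ground layer = {0:k, 1:h}
drop-orders for the pieces not yet dropped (sum over which currently-grounded one goes next):
  1 to go: {4} 1
  2 to go: {1,4} 1  {3,4} 1
  3 to go: {1,3,4} 2  {2,3,4} 1
  if 0:k drops first: 3 orders
  if 1:h drops first: 1 orders
heap linearizations: 4

4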